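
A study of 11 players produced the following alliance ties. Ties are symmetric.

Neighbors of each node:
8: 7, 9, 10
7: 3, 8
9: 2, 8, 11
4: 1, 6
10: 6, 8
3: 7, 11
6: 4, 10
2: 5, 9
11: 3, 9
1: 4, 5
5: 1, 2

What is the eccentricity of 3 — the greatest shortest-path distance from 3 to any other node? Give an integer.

5

Distances from 3: 1:5, 2:3, 4:5, 5:4, 6:4, 7:1, 8:2, 9:2, 10:3, 11:1.
The largest is 5 (to 4 and 1), so the eccentricity of 3 is 5.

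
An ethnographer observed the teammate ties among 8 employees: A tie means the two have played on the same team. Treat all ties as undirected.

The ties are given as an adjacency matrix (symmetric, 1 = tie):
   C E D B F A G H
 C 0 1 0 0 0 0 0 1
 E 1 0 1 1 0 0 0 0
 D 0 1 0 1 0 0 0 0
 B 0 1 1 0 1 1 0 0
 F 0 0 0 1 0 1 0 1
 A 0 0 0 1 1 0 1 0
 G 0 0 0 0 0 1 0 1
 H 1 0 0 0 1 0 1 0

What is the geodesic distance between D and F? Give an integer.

2

One shortest route is D – B – F, which uses 2 edges, and D and F are not directly tied, so nothing shorter exists. So d(D,F) = 2.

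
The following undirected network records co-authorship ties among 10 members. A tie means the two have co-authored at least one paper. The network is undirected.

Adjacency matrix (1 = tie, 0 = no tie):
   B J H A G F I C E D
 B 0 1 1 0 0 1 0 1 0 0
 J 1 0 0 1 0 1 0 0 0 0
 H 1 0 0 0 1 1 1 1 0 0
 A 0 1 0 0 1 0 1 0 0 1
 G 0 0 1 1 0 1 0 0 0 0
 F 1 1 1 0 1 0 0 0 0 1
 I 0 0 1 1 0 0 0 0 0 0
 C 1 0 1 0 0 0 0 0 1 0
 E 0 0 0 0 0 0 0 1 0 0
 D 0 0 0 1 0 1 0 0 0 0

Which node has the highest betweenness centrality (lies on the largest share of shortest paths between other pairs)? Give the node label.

Unnormalized betweenness of each node: A:4, B:31/6, C:8, D:1/3, E:0, F:13/2, G:3/2, H:31/3, I:7/6, J:2.
H has the largest value, 31/3, making it the main broker — the node through which the most shortest paths run.

H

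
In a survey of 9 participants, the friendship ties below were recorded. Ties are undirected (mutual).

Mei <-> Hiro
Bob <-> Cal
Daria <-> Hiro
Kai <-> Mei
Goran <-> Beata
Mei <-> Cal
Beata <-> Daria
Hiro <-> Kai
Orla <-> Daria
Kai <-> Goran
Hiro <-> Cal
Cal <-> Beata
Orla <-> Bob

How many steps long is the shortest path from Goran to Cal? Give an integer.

2

One shortest route is Goran – Beata – Cal, which uses 2 edges, and Goran and Cal are not directly tied, so nothing shorter exists. So d(Goran,Cal) = 2.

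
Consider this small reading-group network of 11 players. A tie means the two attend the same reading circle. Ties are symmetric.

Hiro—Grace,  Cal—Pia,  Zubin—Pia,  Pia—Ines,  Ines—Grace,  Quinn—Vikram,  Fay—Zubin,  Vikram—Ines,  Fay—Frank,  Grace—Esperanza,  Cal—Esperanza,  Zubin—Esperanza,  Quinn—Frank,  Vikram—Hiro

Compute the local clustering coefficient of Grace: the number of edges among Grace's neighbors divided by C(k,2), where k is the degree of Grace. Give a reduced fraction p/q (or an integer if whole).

Grace's neighbors: Esperanza, Hiro, and Ines (k = 3).
Possible neighbor pairs: C(3,2) = 3. Edges among them: none → e = 0.
Clustering(Grace) = 0/3 = 0.

0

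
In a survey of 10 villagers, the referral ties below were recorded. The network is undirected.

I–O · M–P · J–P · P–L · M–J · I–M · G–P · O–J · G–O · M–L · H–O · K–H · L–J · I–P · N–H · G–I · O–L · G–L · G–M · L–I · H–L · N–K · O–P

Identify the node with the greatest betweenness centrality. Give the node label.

Unnormalized betweenness of each node: G:1/5, H:14, I:1/5, J:1/5, K:0, L:97/10, M:1/2, N:0, O:13/2, P:7/10.
H has the largest value, 14, making it the main broker — the node through which the most shortest paths run.

H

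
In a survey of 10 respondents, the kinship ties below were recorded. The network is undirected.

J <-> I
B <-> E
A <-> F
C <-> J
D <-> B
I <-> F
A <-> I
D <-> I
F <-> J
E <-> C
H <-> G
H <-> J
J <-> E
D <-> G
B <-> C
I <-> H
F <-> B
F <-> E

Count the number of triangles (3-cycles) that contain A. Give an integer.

1

A's neighbors: F and I.
Neighbor pairs that are themselves tied: A–F–I. Each forms one triangle with A, for 1 in total.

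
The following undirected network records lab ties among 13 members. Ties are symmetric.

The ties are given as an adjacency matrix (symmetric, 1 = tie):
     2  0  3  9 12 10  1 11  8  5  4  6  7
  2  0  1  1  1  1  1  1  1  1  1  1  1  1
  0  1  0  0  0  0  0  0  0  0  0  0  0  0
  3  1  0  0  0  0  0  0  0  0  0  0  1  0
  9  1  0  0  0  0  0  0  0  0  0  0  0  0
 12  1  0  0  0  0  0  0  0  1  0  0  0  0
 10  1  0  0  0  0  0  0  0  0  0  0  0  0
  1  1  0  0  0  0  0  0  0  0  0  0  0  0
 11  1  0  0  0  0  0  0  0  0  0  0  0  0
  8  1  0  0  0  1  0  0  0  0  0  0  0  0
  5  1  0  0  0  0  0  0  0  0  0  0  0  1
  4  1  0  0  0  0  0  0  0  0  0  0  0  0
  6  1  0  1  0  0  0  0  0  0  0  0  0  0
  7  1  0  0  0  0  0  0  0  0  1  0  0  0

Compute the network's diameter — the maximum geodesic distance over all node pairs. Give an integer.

2

Eccentricity of each node (its greatest distance to any other): 0:2, 1:2, 2:1, 3:2, 4:2, 5:2, 6:2, 7:2, 8:2, 9:2, 10:2, 11:2, 12:2.
The maximum eccentricity is 2, realized for instance by the pair 0–3 via 0 – 2 – 3. So the diameter is 2.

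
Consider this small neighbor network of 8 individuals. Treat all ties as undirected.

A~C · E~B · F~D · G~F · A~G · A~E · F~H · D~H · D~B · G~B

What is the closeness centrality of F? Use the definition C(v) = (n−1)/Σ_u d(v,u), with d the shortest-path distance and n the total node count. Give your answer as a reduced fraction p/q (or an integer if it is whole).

Distances from F: A:2, B:2, C:3, D:1, E:3, G:1, H:1. Sum = 13.
n = 8, so closeness = 7/13.

7/13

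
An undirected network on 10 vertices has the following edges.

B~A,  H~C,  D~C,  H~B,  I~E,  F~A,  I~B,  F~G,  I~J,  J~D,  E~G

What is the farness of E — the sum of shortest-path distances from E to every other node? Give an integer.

Distances from E: A:3, B:2, C:4, D:3, F:2, G:1, H:3, I:1, J:2.
Sum = 3 + 2 + 4 + 3 + 2 + 1 + 3 + 1 + 2 = 21.

21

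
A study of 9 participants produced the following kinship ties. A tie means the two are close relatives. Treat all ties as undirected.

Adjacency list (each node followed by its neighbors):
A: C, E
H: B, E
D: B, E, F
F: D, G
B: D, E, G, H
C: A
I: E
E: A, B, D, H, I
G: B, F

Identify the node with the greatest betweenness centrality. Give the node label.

Unnormalized betweenness of each node: A:7, B:20/3, C:0, D:31/6, E:107/6, F:1/2, G:5/6, H:0, I:0.
E has the largest value, 107/6, making it the main broker — the node through which the most shortest paths run.

E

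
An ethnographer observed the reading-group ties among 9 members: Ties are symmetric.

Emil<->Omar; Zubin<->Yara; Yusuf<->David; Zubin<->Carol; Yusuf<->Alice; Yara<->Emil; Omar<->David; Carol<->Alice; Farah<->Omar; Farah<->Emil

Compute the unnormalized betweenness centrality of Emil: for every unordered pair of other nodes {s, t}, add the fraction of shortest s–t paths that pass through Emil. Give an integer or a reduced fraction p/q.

15/2

Pairs whose geodesics pass through Emil — Carol–Farah: 1; Carol–Omar: 1/2; Zubin–Farah: 1; Zubin–Omar: 1; Zubin–David: 1/2; Yara–Farah: 1; Yara–Omar: 1; Yara–David: 1; Yara–Yusuf: 1/2.
All other pairs contribute 0.
Summing the contributions gives betweenness(Emil) = 15/2.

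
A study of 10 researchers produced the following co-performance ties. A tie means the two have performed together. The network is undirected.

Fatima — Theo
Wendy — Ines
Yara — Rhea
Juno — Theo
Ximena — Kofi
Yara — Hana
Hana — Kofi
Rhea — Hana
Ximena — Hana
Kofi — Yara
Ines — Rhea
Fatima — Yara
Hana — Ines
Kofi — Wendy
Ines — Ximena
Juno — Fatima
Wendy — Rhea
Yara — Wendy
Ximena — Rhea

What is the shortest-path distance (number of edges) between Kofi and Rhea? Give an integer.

One shortest route is Kofi – Hana – Rhea, which uses 2 edges, and Kofi and Rhea are not directly tied, so nothing shorter exists. So d(Kofi,Rhea) = 2.

2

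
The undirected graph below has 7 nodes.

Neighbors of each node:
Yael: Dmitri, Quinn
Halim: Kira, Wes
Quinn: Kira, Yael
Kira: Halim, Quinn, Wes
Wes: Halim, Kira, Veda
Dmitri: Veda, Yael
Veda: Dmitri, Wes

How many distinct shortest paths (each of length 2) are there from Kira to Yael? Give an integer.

1

The shortest distance is 2, and the only length-2 path is Kira–Quinn–Yael. So there is exactly 1 shortest path.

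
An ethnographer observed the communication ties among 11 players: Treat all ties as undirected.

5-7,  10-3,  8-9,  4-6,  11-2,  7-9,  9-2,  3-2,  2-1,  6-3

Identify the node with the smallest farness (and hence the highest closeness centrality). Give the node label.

Farness (sum of distances to all others) for each node — 1:27, 2:18, 3:21, 4:37, 5:37, 6:28, 7:28, 8:30, 9:21, 10:30, 11:27.
The smallest farness is 18, for 2, so 2 has the highest closeness.

2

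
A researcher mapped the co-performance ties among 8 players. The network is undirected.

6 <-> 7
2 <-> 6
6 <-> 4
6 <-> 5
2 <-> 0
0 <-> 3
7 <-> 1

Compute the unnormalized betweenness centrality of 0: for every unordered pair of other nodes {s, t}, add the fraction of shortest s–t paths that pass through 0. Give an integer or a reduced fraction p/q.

6

Pairs whose geodesics pass through 0 — 1–3: 1; 5–3: 1; 6–3: 1; 2–3: 1; 7–3: 1; 3–4: 1.
All other pairs contribute 0.
Summing the contributions gives betweenness(0) = 6.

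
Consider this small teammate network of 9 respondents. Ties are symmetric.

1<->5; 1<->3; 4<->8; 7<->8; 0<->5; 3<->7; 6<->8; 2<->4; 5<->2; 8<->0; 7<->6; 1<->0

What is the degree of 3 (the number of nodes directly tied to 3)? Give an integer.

3 is directly tied to 1 and 7. That is 2 neighbors, so the degree of 3 is 2.

2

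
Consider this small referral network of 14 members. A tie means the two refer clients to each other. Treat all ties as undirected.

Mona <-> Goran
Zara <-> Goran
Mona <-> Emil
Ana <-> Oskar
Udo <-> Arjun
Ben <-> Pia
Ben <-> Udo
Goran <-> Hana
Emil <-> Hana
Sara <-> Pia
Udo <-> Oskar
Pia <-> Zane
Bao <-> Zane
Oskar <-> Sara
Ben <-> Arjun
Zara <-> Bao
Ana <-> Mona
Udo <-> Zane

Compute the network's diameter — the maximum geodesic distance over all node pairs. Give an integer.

Eccentricity of each node (its greatest distance to any other): Ana:4, Arjun:6, Bao:4, Ben:6, Emil:5, Goran:5, Hana:6, Mona:4, Oskar:4, Pia:5, Sara:5, Udo:5, Zane:5, Zara:4.
The maximum eccentricity is 6, realized for instance by the pair Hana–Ben via Hana – Goran – Zara – Bao – Zane – Udo – Ben. So the diameter is 6.

6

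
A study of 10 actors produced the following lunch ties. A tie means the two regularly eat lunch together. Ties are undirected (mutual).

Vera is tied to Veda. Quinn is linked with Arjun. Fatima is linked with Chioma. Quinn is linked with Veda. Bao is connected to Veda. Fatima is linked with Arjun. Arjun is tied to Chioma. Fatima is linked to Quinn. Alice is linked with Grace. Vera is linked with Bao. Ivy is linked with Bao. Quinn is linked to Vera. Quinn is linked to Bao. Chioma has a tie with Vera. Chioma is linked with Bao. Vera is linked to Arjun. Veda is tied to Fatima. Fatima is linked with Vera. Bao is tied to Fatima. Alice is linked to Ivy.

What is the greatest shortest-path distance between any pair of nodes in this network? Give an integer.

Eccentricity of each node (its greatest distance to any other): Alice:4, Arjun:5, Bao:3, Chioma:4, Fatima:4, Grace:5, Ivy:3, Quinn:4, Veda:4, Vera:4.
The maximum eccentricity is 5, realized for instance by the pair Grace–Arjun via Grace – Alice – Ivy – Bao – Vera – Arjun. So the diameter is 5.

5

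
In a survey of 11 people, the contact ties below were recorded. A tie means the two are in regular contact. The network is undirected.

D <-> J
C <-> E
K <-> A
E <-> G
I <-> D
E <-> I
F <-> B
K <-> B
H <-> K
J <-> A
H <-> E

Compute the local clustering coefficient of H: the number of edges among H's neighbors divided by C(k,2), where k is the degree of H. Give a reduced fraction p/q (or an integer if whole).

0

H's neighbors: E and K (k = 2).
Possible neighbor pairs: C(2,2) = 1. Edges among them: none → e = 0.
Clustering(H) = 0/1.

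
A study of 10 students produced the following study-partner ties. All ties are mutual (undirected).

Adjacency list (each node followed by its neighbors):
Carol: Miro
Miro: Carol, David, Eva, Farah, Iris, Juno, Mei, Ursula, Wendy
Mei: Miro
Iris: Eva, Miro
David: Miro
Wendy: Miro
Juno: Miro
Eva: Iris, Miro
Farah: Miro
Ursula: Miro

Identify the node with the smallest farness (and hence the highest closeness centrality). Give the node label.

Miro

Farness (sum of distances to all others) for each node — Carol:17, David:17, Eva:16, Farah:17, Iris:16, Juno:17, Mei:17, Miro:9, Ursula:17, Wendy:17.
The smallest farness is 9, for Miro, so Miro has the highest closeness.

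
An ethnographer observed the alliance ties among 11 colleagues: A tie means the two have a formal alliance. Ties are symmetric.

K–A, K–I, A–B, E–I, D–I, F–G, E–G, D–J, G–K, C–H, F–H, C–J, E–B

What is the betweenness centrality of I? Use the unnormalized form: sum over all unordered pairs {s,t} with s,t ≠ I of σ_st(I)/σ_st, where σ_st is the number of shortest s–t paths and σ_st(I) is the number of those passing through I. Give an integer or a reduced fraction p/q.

77/6

Pairs whose geodesics pass through I — B–D: 1; B–J: 1; B–C: 1/2; A–D: 1; A–J: 1; A–C: 1/2; K–D: 1; K–J: 1; K–C: 1/2; K–E: 1/2; D–F: 2/3; D–G: 2/2; D–E: 1; J–G: 2/3 … (+2 more pairs).
All other pairs contribute 0.
Summing the contributions gives betweenness(I) = 77/6.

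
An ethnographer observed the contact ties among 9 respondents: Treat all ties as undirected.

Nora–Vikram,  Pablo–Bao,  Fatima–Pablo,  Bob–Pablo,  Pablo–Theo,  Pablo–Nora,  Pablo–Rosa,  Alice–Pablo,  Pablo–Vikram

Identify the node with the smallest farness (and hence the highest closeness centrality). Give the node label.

Farness (sum of distances to all others) for each node — Alice:15, Bao:15, Bob:15, Fatima:15, Nora:14, Pablo:8, Rosa:15, Theo:15, Vikram:14.
The smallest farness is 8, for Pablo, so Pablo has the highest closeness.

Pablo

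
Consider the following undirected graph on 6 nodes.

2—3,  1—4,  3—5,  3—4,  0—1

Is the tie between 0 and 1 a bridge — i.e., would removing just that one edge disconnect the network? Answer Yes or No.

Without the 0–1 edge there is no alternate route between 0 and 1, so the network disconnects. It is a bridge.

Yes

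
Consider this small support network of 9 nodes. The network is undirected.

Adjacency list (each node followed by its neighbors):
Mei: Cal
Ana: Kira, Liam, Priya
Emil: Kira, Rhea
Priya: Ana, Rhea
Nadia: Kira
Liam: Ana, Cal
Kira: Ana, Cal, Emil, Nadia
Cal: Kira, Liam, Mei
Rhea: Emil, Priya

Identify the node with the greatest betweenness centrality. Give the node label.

Unnormalized betweenness of each node: Ana:15/2, Cal:17/2, Emil:4, Kira:15, Liam:2, Mei:0, Nadia:0, Priya:2, Rhea:1.
Kira has the largest value, 15, making it the main broker — the node through which the most shortest paths run.

Kira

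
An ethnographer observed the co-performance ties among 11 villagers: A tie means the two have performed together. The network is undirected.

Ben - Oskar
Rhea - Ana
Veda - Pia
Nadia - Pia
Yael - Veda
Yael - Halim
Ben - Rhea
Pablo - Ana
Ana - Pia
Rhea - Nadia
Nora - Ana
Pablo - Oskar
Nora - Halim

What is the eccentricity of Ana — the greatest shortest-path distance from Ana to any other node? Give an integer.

3

Distances from Ana: Ben:2, Halim:2, Nadia:2, Nora:1, Oskar:2, Pablo:1, Pia:1, Rhea:1, Veda:2, Yael:3.
The largest is 3 (to Yael), so the eccentricity of Ana is 3.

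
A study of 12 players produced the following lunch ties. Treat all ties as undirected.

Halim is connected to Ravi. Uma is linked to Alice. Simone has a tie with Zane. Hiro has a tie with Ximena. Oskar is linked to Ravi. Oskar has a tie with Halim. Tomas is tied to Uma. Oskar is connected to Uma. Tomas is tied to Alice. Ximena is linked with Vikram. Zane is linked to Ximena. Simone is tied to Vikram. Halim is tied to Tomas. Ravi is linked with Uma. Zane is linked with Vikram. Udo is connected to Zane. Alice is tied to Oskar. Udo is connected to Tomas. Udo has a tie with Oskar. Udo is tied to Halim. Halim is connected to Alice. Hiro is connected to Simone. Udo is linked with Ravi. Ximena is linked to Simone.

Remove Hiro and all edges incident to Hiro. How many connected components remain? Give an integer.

Hiro's neighbors (Simone and Ximena) remain reachable from one another through other ties, so the rest of the network stays in one piece.

1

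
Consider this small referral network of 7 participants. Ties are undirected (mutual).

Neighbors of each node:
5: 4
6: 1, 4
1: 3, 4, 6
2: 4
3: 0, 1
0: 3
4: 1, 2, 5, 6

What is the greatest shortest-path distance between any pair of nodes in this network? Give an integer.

Eccentricity of each node (its greatest distance to any other): 0:4, 1:2, 2:4, 3:3, 4:3, 5:4, 6:3.
The maximum eccentricity is 4, realized for instance by the pair 2–0 via 2 – 4 – 1 – 3 – 0. So the diameter is 4.

4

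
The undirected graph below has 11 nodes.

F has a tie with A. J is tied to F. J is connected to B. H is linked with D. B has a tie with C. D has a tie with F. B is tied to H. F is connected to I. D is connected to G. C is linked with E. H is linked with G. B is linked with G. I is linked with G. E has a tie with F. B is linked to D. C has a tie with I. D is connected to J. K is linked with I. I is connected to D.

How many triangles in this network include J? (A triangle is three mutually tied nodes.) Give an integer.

J's neighbors: B, D, and F.
Neighbor pairs that are themselves tied: J–B–D; J–D–F. Each forms one triangle with J, for 2 in total.

2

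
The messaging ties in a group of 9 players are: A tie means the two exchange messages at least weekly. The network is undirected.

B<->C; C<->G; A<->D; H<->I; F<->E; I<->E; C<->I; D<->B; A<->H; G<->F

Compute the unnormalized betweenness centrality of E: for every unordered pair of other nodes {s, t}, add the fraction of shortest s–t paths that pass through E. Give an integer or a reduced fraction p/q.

3

Pairs whose geodesics pass through E — F–I: 1; F–H: 1; F–A: 1.
All other pairs contribute 0.
Summing the contributions gives betweenness(E) = 3.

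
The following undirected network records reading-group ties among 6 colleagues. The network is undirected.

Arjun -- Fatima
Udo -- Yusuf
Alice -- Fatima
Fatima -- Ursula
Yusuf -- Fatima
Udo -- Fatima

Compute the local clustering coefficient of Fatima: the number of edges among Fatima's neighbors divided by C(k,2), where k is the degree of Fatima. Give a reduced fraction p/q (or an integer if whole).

Fatima's neighbors: Alice, Arjun, Udo, Ursula, and Yusuf (k = 5).
Possible neighbor pairs: C(5,2) = 10. Edges among them: Udo–Yusuf → e = 1.
Clustering(Fatima) = 1/10.

1/10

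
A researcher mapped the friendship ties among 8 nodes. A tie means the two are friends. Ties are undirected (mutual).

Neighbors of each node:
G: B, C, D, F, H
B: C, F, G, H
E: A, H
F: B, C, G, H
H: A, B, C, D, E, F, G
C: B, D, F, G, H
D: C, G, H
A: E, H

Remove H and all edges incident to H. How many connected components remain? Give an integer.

2

Without H, the remaining ties split the others into: {A, E}; {B, C, D, F, G}.
That's 2 separate components.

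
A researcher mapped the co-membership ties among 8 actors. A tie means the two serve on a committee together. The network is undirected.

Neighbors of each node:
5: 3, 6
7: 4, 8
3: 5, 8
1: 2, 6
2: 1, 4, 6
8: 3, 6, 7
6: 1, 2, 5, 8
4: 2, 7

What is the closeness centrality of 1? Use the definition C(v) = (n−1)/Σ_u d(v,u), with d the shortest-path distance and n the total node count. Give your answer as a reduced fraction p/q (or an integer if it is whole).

1/2

Distances from 1: 2:1, 3:3, 4:2, 5:2, 6:1, 7:3, 8:2. Sum = 14.
n = 8, so closeness = 7/14 = 1/2.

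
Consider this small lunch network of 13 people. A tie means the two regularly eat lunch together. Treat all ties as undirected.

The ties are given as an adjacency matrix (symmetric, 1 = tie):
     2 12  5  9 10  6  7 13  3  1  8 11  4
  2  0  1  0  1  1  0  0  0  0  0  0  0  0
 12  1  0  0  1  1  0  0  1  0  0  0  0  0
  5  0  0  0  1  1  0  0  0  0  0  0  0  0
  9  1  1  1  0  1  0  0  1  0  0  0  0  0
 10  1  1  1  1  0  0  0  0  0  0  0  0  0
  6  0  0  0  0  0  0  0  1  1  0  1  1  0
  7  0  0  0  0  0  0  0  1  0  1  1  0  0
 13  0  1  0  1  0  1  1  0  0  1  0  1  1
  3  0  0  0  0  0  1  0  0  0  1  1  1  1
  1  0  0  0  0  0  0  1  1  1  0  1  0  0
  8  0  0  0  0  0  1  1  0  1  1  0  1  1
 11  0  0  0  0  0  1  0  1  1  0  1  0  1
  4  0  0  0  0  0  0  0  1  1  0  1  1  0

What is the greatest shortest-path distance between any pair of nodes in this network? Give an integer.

Eccentricity of each node (its greatest distance to any other): 1:3, 2:4, 3:4, 4:3, 5:4, 6:3, 7:3, 8:4, 9:3, 10:4, 11:3, 12:3, 13:2.
The maximum eccentricity is 4, realized for instance by the pair 2–3 via 2 – 12 – 13 – 6 – 3. So the diameter is 4.

4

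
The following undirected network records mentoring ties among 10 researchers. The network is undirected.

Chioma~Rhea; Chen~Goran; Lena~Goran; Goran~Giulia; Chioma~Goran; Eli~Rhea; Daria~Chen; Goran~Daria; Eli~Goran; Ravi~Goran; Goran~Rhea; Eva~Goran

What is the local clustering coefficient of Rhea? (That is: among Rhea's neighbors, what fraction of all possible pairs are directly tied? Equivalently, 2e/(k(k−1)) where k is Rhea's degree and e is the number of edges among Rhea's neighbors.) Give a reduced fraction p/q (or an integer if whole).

2/3

Rhea's neighbors: Chioma, Eli, and Goran (k = 3).
Possible neighbor pairs: C(3,2) = 3. Edges among them: Chioma–Goran, Eli–Goran → e = 2.
Clustering(Rhea) = 2/3.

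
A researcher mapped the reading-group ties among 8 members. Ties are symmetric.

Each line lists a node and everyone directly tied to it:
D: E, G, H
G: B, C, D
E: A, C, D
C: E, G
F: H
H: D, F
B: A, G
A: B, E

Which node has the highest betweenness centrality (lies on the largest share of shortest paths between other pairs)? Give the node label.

D

Unnormalized betweenness of each node: A:1, B:1, C:1/2, D:21/2, E:11/2, F:0, G:11/2, H:6.
D has the largest value, 21/2, making it the main broker — the node through which the most shortest paths run.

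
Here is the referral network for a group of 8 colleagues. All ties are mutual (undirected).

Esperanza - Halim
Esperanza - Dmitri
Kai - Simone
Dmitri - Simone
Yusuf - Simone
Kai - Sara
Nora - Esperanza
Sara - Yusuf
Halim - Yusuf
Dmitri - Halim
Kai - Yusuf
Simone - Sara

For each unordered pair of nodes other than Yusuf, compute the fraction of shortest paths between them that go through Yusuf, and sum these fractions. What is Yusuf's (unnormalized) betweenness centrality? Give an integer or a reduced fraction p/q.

9/2

Pairs whose geodesics pass through Yusuf — Halim–Kai: 1; Halim–Simone: 1/2; Halim–Sara: 1; Esperanza–Kai: 1/2; Esperanza–Sara: 1/2; Nora–Kai: 1/2; Nora–Sara: 1/2.
All other pairs contribute 0.
Summing the contributions gives betweenness(Yusuf) = 9/2.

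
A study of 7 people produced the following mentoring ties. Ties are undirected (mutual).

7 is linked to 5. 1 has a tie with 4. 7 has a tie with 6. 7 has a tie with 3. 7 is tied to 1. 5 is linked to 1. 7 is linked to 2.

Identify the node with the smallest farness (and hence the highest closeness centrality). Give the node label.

7

Farness (sum of distances to all others) for each node — 1:9, 2:12, 3:12, 4:14, 5:10, 6:12, 7:7.
The smallest farness is 7, for 7, so 7 has the highest closeness.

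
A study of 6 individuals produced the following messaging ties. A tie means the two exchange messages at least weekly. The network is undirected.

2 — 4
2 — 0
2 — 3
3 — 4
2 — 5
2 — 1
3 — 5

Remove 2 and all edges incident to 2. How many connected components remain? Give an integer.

Without 2, the remaining ties split the others into: {0}; {3, 4, 5}; {1}.
That's 3 separate components.

3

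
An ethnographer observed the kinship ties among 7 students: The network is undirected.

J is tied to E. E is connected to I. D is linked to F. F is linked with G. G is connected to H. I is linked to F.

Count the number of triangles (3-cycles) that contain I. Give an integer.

0

I's neighbors are E and F, but none of them are tied to each other, so no triangle contains I.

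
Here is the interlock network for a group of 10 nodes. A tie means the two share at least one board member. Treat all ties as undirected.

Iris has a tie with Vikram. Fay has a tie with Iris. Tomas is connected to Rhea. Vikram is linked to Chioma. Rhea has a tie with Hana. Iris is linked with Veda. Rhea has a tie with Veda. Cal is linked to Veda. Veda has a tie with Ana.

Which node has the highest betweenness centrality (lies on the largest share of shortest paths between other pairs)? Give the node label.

Unnormalized betweenness of each node: Ana:0, Cal:0, Chioma:0, Fay:0, Hana:0, Iris:20, Rhea:15, Tomas:0, Veda:27, Vikram:8.
Veda has the largest value, 27, making it the main broker — the node through which the most shortest paths run.

Veda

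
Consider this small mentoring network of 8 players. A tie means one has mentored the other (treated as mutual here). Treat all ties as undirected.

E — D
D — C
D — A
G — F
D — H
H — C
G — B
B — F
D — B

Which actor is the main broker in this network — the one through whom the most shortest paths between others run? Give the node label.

D

Unnormalized betweenness of each node: A:0, B:10, C:0, D:17, E:0, F:0, G:0, H:0.
D has the largest value, 17, making it the main broker — the node through which the most shortest paths run.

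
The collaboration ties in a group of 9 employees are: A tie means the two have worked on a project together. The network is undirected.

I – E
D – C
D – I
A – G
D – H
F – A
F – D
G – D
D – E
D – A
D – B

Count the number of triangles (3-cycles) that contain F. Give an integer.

F's neighbors: A and D.
Neighbor pairs that are themselves tied: F–A–D. Each forms one triangle with F, for 1 in total.

1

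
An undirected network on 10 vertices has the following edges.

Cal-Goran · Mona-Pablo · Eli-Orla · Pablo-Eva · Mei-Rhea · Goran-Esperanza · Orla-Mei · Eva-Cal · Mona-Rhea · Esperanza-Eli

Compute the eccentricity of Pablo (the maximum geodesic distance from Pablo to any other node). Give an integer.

Distances from Pablo: Cal:2, Eli:5, Esperanza:4, Eva:1, Goran:3, Mei:3, Mona:1, Orla:4, Rhea:2.
The largest is 5 (to Eli), so the eccentricity of Pablo is 5.

5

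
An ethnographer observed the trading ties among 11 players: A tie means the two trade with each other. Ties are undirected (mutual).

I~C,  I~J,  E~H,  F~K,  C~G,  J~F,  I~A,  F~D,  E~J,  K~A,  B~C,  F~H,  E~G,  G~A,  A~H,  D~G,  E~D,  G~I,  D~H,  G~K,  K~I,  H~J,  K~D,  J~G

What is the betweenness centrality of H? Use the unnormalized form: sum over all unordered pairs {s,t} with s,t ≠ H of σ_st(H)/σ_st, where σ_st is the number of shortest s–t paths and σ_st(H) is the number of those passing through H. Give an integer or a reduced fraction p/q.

9/4

Pairs whose geodesics pass through H — F–A: 1/2; F–E: 1/3; D–A: 1/3; D–J: 1/4; A–J: 1/3; A–E: 1/2.
All other pairs contribute 0.
Summing the contributions gives betweenness(H) = 9/4.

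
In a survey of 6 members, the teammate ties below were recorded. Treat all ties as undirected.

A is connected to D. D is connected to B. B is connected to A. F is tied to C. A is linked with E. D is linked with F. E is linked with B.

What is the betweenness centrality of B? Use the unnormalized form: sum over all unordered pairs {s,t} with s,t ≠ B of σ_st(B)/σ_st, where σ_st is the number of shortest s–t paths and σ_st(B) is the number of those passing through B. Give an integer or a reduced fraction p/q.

3/2

Pairs whose geodesics pass through B — C–E: 1/2; F–E: 1/2; E–D: 1/2.
All other pairs contribute 0.
Summing the contributions gives betweenness(B) = 3/2.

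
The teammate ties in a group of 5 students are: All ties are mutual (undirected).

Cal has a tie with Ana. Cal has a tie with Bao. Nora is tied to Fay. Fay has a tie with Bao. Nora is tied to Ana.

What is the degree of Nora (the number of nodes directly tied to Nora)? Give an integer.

2

Nora is directly tied to Ana and Fay. That is 2 neighbors, so the degree of Nora is 2.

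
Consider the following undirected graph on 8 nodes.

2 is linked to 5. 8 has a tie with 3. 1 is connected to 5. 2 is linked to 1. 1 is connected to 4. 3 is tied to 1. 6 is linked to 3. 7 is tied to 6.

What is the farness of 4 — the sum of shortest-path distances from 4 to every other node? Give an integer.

17

Distances from 4: 1:1, 2:2, 3:2, 5:2, 6:3, 7:4, 8:3.
Sum = 1 + 2 + 2 + 2 + 3 + 4 + 3 = 17.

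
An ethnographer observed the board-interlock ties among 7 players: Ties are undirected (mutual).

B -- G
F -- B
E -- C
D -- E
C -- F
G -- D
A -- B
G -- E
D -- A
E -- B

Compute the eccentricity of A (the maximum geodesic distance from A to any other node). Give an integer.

3

Distances from A: B:1, C:3, D:1, E:2, F:2, G:2.
The largest is 3 (to C), so the eccentricity of A is 3.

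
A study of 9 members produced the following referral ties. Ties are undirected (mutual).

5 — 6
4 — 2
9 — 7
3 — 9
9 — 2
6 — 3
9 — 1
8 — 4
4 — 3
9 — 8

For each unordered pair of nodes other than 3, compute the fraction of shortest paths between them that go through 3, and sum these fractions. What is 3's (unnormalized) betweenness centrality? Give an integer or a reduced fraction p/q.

13

Pairs whose geodesics pass through 3 — 6–9: 1; 6–2: 2/2; 6–7: 1; 6–1: 1; 6–4: 1; 6–8: 2/2; 9–4: 1/3; 9–5: 1; 2–5: 2/2; 7–4: 1/3; 7–5: 1; 1–4: 1/3; 1–5: 1; 4–5: 1 … (+1 more pairs).
All other pairs contribute 0.
Summing the contributions gives betweenness(3) = 13.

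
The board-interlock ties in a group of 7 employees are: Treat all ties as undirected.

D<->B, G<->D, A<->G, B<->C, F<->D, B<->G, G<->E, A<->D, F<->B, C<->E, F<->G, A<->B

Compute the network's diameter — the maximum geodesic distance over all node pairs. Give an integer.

Eccentricity of each node (its greatest distance to any other): A:2, B:2, C:2, D:2, E:2, F:2, G:2.
The maximum eccentricity is 2, realized for instance by the pair C–G via C – E – G. So the diameter is 2.

2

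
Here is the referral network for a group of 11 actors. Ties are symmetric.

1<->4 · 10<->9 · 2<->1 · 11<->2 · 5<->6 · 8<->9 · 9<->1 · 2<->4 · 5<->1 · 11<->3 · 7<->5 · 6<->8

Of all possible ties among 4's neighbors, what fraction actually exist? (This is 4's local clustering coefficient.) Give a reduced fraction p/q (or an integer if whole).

1

4's neighbors: 1 and 2 (k = 2).
Possible neighbor pairs: C(2,2) = 1. Edges among them: 1–2 → e = 1.
Clustering(4) = 1/1.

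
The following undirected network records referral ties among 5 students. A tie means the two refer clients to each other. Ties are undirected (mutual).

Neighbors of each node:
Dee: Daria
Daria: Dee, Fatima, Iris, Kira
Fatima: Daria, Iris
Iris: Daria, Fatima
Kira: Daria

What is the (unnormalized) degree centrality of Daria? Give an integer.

Daria is directly tied to Dee, Fatima, Iris, and Kira. That is 4 neighbors, so the degree of Daria is 4.

4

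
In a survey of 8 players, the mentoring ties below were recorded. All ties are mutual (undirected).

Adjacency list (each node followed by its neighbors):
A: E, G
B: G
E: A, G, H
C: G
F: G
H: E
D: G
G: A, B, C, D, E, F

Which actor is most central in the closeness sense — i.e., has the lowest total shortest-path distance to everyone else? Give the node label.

Farness (sum of distances to all others) for each node — A:12, B:14, C:14, D:14, E:11, F:14, G:8, H:17.
The smallest farness is 8, for G, so G has the highest closeness.

G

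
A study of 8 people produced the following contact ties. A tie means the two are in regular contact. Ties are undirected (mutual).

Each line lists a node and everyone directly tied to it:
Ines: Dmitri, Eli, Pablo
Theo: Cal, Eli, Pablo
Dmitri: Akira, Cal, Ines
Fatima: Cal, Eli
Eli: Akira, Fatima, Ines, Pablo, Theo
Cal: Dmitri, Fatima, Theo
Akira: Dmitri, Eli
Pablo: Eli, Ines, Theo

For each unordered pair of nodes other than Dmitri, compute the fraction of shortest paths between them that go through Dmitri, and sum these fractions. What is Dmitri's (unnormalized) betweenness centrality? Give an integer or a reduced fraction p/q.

Pairs whose geodesics pass through Dmitri — Akira–Ines: 1/2; Akira–Cal: 1; Ines–Cal: 1.
All other pairs contribute 0.
Summing the contributions gives betweenness(Dmitri) = 5/2.

5/2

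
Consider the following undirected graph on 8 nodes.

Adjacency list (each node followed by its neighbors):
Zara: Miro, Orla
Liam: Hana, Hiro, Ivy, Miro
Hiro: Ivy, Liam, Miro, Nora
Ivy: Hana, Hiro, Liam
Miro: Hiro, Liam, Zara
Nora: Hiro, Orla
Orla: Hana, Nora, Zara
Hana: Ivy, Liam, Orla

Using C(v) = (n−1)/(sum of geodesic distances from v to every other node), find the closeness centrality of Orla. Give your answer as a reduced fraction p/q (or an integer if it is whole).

Distances from Orla: Hana:1, Hiro:2, Ivy:2, Liam:2, Miro:2, Nora:1, Zara:1. Sum = 11.
n = 8, so closeness = 7/11.

7/11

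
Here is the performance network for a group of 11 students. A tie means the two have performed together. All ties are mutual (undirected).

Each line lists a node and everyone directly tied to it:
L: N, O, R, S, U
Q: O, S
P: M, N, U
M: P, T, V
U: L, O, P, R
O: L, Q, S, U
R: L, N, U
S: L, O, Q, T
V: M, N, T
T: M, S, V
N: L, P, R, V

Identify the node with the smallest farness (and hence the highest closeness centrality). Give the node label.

Farness (sum of distances to all others) for each node — L:16, M:21, N:17, O:18, P:19, Q:23, R:20, S:17, T:19, U:18, V:20.
The smallest farness is 16, for L, so L has the highest closeness.

L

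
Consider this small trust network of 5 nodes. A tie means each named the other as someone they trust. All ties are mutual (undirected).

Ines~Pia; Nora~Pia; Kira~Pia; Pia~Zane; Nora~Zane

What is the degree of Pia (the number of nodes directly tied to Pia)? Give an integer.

4

Pia is directly tied to Ines, Kira, Nora, and Zane. That is 4 neighbors, so the degree of Pia is 4.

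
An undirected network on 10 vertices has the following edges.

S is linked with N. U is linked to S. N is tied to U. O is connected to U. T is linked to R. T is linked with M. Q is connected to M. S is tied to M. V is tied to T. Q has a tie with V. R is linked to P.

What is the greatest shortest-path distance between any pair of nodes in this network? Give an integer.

6

Eccentricity of each node (its greatest distance to any other): M:3, N:5, O:6, P:6, Q:4, R:5, S:4, T:4, U:5, V:5.
The maximum eccentricity is 6, realized for instance by the pair P–O via P – R – T – M – S – U – O. So the diameter is 6.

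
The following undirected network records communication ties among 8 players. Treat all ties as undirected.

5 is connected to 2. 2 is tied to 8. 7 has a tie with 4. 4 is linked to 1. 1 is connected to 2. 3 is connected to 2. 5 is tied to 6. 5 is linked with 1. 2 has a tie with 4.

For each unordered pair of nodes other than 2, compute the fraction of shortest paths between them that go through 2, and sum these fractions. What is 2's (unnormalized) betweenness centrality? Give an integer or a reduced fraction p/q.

Pairs whose geodesics pass through 2 — 6–8: 1; 6–7: 1/2; 6–4: 1/2; 6–3: 1; 8–5: 1; 8–7: 1; 8–4: 1; 8–1: 1; 8–3: 1; 5–7: 1/2; 5–4: 1/2; 5–3: 1; 7–3: 1; 4–3: 1 … (+1 more pairs).
All other pairs contribute 0.
Summing the contributions gives betweenness(2) = 13.

13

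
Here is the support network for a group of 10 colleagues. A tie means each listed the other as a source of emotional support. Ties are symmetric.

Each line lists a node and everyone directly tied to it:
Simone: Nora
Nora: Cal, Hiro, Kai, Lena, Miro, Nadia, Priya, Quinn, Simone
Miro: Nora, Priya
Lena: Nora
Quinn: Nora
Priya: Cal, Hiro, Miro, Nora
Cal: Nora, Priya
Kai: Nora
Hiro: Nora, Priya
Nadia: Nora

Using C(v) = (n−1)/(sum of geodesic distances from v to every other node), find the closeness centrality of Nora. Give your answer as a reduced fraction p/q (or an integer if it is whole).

1

Distances from Nora: Cal:1, Hiro:1, Kai:1, Lena:1, Miro:1, Nadia:1, Priya:1, Quinn:1, Simone:1. Sum = 9.
n = 10, so closeness = 9/9 = 1.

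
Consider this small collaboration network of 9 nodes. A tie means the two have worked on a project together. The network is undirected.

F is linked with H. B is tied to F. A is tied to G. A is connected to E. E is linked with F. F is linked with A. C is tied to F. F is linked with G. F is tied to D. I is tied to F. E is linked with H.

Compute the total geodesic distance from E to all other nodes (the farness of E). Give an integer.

Distances from E: A:1, B:2, C:2, D:2, F:1, G:2, H:1, I:2.
Sum = 1 + 2 + 2 + 2 + 1 + 2 + 1 + 2 = 13.

13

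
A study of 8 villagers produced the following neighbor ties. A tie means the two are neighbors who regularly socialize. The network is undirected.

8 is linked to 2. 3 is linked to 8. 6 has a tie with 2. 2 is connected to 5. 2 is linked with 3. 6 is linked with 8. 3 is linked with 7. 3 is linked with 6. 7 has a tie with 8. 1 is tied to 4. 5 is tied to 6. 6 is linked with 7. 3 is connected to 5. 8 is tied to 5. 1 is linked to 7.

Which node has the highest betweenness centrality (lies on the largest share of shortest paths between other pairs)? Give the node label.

Unnormalized betweenness of each node: 1:6, 2:0, 3:2, 4:0, 5:0, 6:2, 7:10, 8:2.
7 has the largest value, 10, making it the main broker — the node through which the most shortest paths run.

7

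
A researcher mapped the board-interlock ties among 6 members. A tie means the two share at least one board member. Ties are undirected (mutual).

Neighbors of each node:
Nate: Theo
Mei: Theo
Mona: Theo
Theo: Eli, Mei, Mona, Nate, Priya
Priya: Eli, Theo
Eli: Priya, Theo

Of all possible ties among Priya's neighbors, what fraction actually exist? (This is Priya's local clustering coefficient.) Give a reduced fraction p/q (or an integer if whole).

Priya's neighbors: Eli and Theo (k = 2).
Possible neighbor pairs: C(2,2) = 1. Edges among them: Eli–Theo → e = 1.
Clustering(Priya) = 1/1.

1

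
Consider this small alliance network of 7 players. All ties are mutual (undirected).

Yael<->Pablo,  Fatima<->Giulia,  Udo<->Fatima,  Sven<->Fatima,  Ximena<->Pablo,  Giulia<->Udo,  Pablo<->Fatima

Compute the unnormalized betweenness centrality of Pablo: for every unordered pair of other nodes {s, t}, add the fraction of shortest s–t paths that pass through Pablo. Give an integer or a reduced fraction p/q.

Pairs whose geodesics pass through Pablo — Fatima–Ximena: 1; Fatima–Yael: 1; Giulia–Ximena: 1; Giulia–Yael: 1; Ximena–Udo: 1; Ximena–Yael: 1; Ximena–Sven: 1; Udo–Yael: 1; Yael–Sven: 1.
All other pairs contribute 0.
Summing the contributions gives betweenness(Pablo) = 9.

9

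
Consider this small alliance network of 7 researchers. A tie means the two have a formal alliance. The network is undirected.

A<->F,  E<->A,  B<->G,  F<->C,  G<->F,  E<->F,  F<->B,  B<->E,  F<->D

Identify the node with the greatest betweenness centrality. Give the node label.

Unnormalized betweenness of each node: A:0, B:1/2, C:0, D:0, E:1/2, F:11, G:0.
F has the largest value, 11, making it the main broker — the node through which the most shortest paths run.

F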